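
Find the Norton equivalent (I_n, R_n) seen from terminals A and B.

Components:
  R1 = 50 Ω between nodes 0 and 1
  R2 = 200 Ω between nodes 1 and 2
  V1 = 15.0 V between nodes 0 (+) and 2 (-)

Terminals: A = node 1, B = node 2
Find the Thévenin equivalent first; then I_n = V_th/R_th and R_n = R_th.
Step 1 — V_th is the open-circuit voltage V_A - V_B (nothing connected across the terminals).
Nodal analysis, taking node 2 as the 0 V reference.
Source V1 fixes V_0 = 15 V.
KCL at each unknown node (sum of currents leaving = 0; resistances in Ω):
  Node 1: (V_1 - 15)/50 + (V_1 - 0)/200 = 0
Collecting terms: 0.025 × V_1 = 0.3  =>  V_1 = 12 V
V_th = V_1 - V_2 = 12 - 0 = 12 V
Step 2 — R_th: zero the source — replace V1 by a short circuit (node 2 merges into node 0) — and find the resistance seen between A (node 1) and B (node 0).
Reduce the network between node 1 (A) and node 0 (B) by series/parallel combination:
  Rp1 = R1 ‖ R2 (parallel, both between nodes 0 and 1) = 1/(1/50 + 1/200) = 40 Ω
R_th = 40 Ω
I_n = V_th/R_th = 12/40 = 0.3 A, and R_n = R_th = 40 Ω

Final answer: I_n = 0.3 A, R_n = 40 Ω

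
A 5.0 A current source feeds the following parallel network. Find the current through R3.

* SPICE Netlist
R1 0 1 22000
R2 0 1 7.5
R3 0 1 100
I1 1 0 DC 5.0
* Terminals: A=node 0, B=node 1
All resistors sit directly between nodes 0 and 1, so they are in parallel and share one voltage V; the full source current 5 A splits among them.
1/R_par = 1/22000 + 1/7.5 + 1/100 = 0.1434 S  =>  R_par = 6.975 Ω
V = I × R_par = 5 × 6.975 = 34.87 V
I_R3 = V/R3 = 34.87/100 = 0.3487 A

Final answer: 0.3487 A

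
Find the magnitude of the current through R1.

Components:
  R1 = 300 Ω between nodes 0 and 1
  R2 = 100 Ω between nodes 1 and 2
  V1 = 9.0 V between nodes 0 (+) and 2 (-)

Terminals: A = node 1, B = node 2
Nodal analysis, taking node 2 as the 0 V reference.
Source V1 fixes V_0 = 9 V.
KCL at each unknown node (sum of currents leaving = 0; resistances in Ω):
  Node 1: (V_1 - 9)/300 + (V_1 - 0)/100 = 0
Collecting terms: 0.01333 × V_1 = 0.03  =>  V_1 = 2.25 V
I_R1 = (V_0 - V_1)/R1 = (9 - 2.25)/300 = 0.0225 A
|I_R1| = 0.0225 A

Final answer: |I_R1| = 0.0225 A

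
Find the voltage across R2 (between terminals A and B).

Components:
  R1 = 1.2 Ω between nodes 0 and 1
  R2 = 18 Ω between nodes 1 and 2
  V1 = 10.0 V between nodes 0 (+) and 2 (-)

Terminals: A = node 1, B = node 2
R1 and R2 are in series across V1 (node 0 → node 1 → node 2), and the output A–B is taken across R2, so this is a voltage divider.
Series current: I = V1/(R1 + R2) = 10/(1.2 + 18) = 10/19.2 = 0.5208 A
V_R2 = I × R2 = V1 × R2/(R1 + R2) = 10 × 18/19.2 = 9.375 V

Final answer: 9.375 V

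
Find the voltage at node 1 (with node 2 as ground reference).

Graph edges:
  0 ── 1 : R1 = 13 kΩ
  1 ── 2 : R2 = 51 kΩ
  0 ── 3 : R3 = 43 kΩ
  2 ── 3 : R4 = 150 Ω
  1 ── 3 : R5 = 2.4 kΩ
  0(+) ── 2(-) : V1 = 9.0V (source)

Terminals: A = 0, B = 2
Nodal analysis, taking node 2 as the 0 V reference.
Source V1 fixes V_0 = 9 V.
KCL at each unknown node (sum of currents leaving = 0; resistances in Ω):
  Node 1: (V_1 - 9)/13000 + (V_1 - 0)/51000 + (V_1 - V_3)/2400 = 0
  Node 3: (V_3 - 9)/43000 + (V_3 - 0)/150 + (V_3 - V_1)/2400 = 0
Collecting terms (coefficients in siemens):
  0.0005132·V_1 - 0.0004167·V_3 = 0.0006923
  0.007107·V_3 - 0.0004167·V_1 = 0.0002093
Determinant D = (0.0005132)(0.007107) - (-0.0004167)(-0.0004167) = 0.000003473
V_1 = [(0.0006923)(0.007107) - (-0.0004167)(0.0002093)]/D = 1.442 V
V_3 = [(0.0005132)(0.0002093) - (0.0006923)(-0.0004167)]/D = 0.114 V
The requested potential is V_1 = 1.442 V.

Final answer: V_1 = 1.442 V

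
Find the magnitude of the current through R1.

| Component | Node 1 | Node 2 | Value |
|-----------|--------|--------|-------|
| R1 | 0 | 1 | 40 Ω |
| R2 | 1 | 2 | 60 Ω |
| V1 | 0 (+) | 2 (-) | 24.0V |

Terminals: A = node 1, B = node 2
Nodal analysis, taking node 2 as the 0 V reference.
Source V1 fixes V_0 = 24 V.
KCL at each unknown node (sum of currents leaving = 0; resistances in Ω):
  Node 1: (V_1 - 24)/40 + (V_1 - 0)/60 = 0
Collecting terms: 0.04167 × V_1 = 0.6  =>  V_1 = 14.4 V
I_R1 = (V_0 - V_1)/R1 = (24 - 14.4)/40 = 0.24 A
|I_R1| = 0.24 A

Final answer: |I_R1| = 0.24 A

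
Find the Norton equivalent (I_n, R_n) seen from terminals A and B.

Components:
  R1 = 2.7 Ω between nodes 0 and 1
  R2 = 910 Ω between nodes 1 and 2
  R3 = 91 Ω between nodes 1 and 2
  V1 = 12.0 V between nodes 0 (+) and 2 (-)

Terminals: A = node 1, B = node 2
Find the Thévenin equivalent first; then I_n = V_th/R_th and R_n = R_th.
Step 1 — V_th is the open-circuit voltage V_A - V_B (nothing connected across the terminals).
Nodal analysis, taking node 2 as the 0 V reference.
Source V1 fixes V_0 = 12 V.
KCL at each unknown node (sum of currents leaving = 0; resistances in Ω):
  Node 1: (V_1 - 12)/2.7 + (V_1 - 0)/910 + (V_1 - 0)/91 = 0
Collecting terms: 0.3825 × V_1 = 4.444  =>  V_1 = 11.62 V
V_th = V_1 - V_2 = 11.62 - 0 = 11.62 V
Step 2 — R_th: zero the source — replace V1 by a short circuit (node 2 merges into node 0) — and find the resistance seen between A (node 1) and B (node 0).
Reduce the network between node 1 (A) and node 0 (B) by series/parallel combination:
  Rp1 = R1 ‖ R2 ‖ R3 (parallel, all between nodes 0 and 1) = 1/(1/2.7 + 1/910 + 1/91) = 2.615 Ω
R_th = 2.615 Ω
I_n = V_th/R_th = 11.62/2.615 = 4.444 A, and R_n = R_th = 2.615 Ω

Final answer: I_n = 4.444 A, R_n = 2.615 Ω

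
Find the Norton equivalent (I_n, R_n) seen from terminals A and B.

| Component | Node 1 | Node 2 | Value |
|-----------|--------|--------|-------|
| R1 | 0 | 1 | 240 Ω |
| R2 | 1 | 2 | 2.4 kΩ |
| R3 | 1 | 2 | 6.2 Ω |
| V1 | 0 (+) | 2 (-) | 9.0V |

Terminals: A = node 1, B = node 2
Find the Thévenin equivalent first; then I_n = V_th/R_th and R_n = R_th.
Step 1 — V_th is the open-circuit voltage V_A - V_B (nothing connected across the terminals).
Nodal analysis, taking node 2 as the 0 V reference.
Source V1 fixes V_0 = 9 V.
KCL at each unknown node (sum of currents leaving = 0; resistances in Ω):
  Node 1: (V_1 - 9)/240 + (V_1 - 0)/2400 + (V_1 - 0)/6.2 = 0
Collecting terms: 0.1659 × V_1 = 0.0375  =>  V_1 = 0.2261 V
V_th = V_1 - V_2 = 0.2261 - 0 = 0.2261 V
Step 2 — R_th: zero the source — replace V1 by a short circuit (node 2 merges into node 0) — and find the resistance seen between A (node 1) and B (node 0).
Reduce the network between node 1 (A) and node 0 (B) by series/parallel combination:
  Rp1 = R1 ‖ R2 ‖ R3 (parallel, all between nodes 0 and 1) = 1/(1/240 + 1/2400 + 1/6.2) = 6.029 Ω
R_th = 6.029 Ω
I_n = V_th/R_th = 0.2261/6.029 = 0.0375 A, and R_n = R_th = 6.029 Ω

Final answer: I_n = 0.0375 A, R_n = 6.029 Ω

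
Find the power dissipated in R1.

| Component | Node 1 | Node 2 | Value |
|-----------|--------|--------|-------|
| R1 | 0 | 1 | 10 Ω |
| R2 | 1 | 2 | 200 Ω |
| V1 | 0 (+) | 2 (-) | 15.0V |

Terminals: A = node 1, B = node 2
Nodal analysis, taking node 2 as the 0 V reference.
Source V1 fixes V_0 = 15 V.
KCL at each unknown node (sum of currents leaving = 0; resistances in Ω):
  Node 1: (V_1 - 15)/10 + (V_1 - 0)/200 = 0
Collecting terms: 0.105 × V_1 = 1.5  =>  V_1 = 14.29 V
I_R1 = (V_0 - V_1)/R1 = (15 - 14.29)/10 = 0.07143 A
P_R1 = I_R1² × R1 = (0.07143)² × 10 = 0.05102 W

Final answer: 0.05102 W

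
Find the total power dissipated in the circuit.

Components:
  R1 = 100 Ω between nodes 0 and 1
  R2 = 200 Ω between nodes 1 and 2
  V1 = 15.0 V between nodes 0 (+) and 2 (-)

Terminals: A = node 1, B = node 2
Nodal analysis, taking node 2 as the 0 V reference.
Source V1 fixes V_0 = 15 V.
KCL at each unknown node (sum of currents leaving = 0; resistances in Ω):
  Node 1: (V_1 - 15)/100 + (V_1 - 0)/200 = 0
Collecting terms: 0.015 × V_1 = 0.15  =>  V_1 = 10 V
Power in each resistor, P = (ΔV)²/R:
  P_R1 = (15 - 10)²/100 = 0.25 W
  P_R2 = (10 - 0)²/200 = 0.5 W
P_total = P_R1 + P_R2 = 0.75 W

Final answer: 0.75 W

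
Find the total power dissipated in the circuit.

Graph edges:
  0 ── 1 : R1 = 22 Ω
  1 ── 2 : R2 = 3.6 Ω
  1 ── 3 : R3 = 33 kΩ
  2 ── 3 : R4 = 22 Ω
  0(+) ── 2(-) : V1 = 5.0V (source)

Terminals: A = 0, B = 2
Nodal analysis, taking node 2 as the 0 V reference.
Source V1 fixes V_0 = 5 V.
KCL at each unknown node (sum of currents leaving = 0; resistances in Ω):
  Node 1: (V_1 - 5)/22 + (V_1 - 0)/3.6 + (V_1 - V_3)/33000 = 0
  Node 3: (V_3 - V_1)/33000 + (V_3 - 0)/22 = 0
Collecting terms (coefficients in siemens):
  0.3233·V_1 - 0.0000303·V_3 = 0.2273
  0.04548·V_3 - 0.0000303·V_1 = 0
Determinant D = (0.3233)(0.04548) - (-0.0000303)(-0.0000303) = 0.0147
V_1 = [(0.2273)(0.04548) - (-0.0000303)(0)]/D = 0.7031 V
V_3 = [(0.3233)(0) - (0.2273)(-0.0000303)]/D = 0.0004684 V
Power in each resistor, P = (ΔV)²/R:
  P_R1 = (5 - 0.7031)²/22 = 0.8393 W
  P_R2 = (0.7031 - 0)²/3.6 = 0.1373 W
  P_R3 = (0.7031 - 0.0004684)²/33000 = 0.00001496 W
  P_R4 = (0 - 0.0004684)²/22 = 0.000000009972 W
P_total = P_R1 + P_R2 + P_R3 + P_R4 = 0.9766 W

Final answer: 0.9766 W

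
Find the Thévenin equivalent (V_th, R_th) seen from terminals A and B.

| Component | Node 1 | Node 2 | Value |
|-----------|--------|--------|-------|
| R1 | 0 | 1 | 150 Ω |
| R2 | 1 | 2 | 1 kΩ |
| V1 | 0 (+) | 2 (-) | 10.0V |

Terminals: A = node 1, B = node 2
Step 1 — V_th is the open-circuit voltage V_A - V_B (nothing connected across the terminals).
Nodal analysis, taking node 2 as the 0 V reference.
Source V1 fixes V_0 = 10 V.
KCL at each unknown node (sum of currents leaving = 0; resistances in Ω):
  Node 1: (V_1 - 10)/150 + (V_1 - 0)/1000 = 0
Collecting terms: 0.007667 × V_1 = 0.06667  =>  V_1 = 8.696 V
V_th = V_1 - V_2 = 8.696 - 0 = 8.696 V
Step 2 — R_th: zero the source — replace V1 by a short circuit (node 2 merges into node 0) — and find the resistance seen between A (node 1) and B (node 0).
Reduce the network between node 1 (A) and node 0 (B) by series/parallel combination:
  Rp1 = R1 ‖ R2 (parallel, both between nodes 0 and 1) = 1/(1/150 + 1/1000) = 130.4 Ω
R_th = 130.4 Ω

Final answer: V_th = 8.696 V, R_th = 130.4 Ω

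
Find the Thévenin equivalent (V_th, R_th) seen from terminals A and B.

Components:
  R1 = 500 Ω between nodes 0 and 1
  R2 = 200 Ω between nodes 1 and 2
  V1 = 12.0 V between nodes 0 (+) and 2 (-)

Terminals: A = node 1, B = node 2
Step 1 — V_th is the open-circuit voltage V_A - V_B (nothing connected across the terminals).
Nodal analysis, taking node 2 as the 0 V reference.
Source V1 fixes V_0 = 12 V.
KCL at each unknown node (sum of currents leaving = 0; resistances in Ω):
  Node 1: (V_1 - 12)/500 + (V_1 - 0)/200 = 0
Collecting terms: 0.007 × V_1 = 0.024  =>  V_1 = 3.429 V
V_th = V_1 - V_2 = 3.429 - 0 = 3.429 V
Step 2 — R_th: zero the source — replace V1 by a short circuit (node 2 merges into node 0) — and find the resistance seen between A (node 1) and B (node 0).
Reduce the network between node 1 (A) and node 0 (B) by series/parallel combination:
  Rp1 = R1 ‖ R2 (parallel, both between nodes 0 and 1) = 1/(1/500 + 1/200) = 142.9 Ω
R_th = 142.9 Ω

Final answer: V_th = 3.429 V, R_th = 142.9 Ω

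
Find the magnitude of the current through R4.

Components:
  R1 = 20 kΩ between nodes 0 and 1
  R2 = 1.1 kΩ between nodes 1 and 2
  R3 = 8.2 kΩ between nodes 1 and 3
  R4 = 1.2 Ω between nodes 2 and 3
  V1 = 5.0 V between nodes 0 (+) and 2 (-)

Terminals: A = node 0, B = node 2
Nodal analysis, taking node 2 as the 0 V reference.
Source V1 fixes V_0 = 5 V.
KCL at each unknown node (sum of currents leaving = 0; resistances in Ω):
  Node 1: (V_1 - 5)/20000 + (V_1 - 0)/1100 + (V_1 - V_3)/8200 = 0
  Node 3: (V_3 - V_1)/8200 + (V_3 - 0)/1.2 = 0
Collecting terms (coefficients in siemens):
  0.001081·V_1 - 0.000122·V_3 = 0.00025
  0.8335·V_3 - 0.000122·V_1 = 0
Determinant D = (0.001081)(0.8335) - (-0.000122)(-0.000122) = 0.000901
V_1 = [(0.00025)(0.8335) - (-0.000122)(0)]/D = 0.2313 V
V_3 = [(0.001081)(0) - (0.00025)(-0.000122)]/D = 0.00003384 V
I_R4 = (V_2 - V_3)/R4 = (0 - 0.00003384)/1.2 = -0.0000282 A
|I_R4| = 0.0000282 A

Final answer: |I_R4| = 2.82e-05 A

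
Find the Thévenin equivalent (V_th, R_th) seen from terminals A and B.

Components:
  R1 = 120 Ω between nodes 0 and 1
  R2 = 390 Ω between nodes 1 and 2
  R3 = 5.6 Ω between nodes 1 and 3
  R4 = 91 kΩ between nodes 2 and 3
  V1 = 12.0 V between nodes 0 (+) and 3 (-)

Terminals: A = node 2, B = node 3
Step 1 — V_th is the open-circuit voltage V_A - V_B (nothing connected across the terminals).
Nodal analysis, taking node 3 as the 0 V reference.
Source V1 fixes V_0 = 12 V.
KCL at each unknown node (sum of currents leaving = 0; resistances in Ω):
  Node 1: (V_1 - 12)/120 + (V_1 - V_2)/390 + (V_1 - 0)/5.6 = 0
  Node 2: (V_2 - V_1)/390 + (V_2 - 0)/91000 = 0
Collecting terms (coefficients in siemens):
  0.1895·V_1 - 0.002564·V_2 = 0.1
  0.002575·V_2 - 0.002564·V_1 = 0
Determinant D = (0.1895)(0.002575) - (-0.002564)(-0.002564) = 0.0004813
V_1 = [(0.1)(0.002575) - (-0.002564)(0)]/D = 0.535 V
V_2 = [(0.1895)(0) - (0.1)(-0.002564)]/D = 0.5327 V
V_th = V_2 - V_3 = 0.5327 - 0 = 0.5327 V
Step 2 — R_th: zero the source — replace V1 by a short circuit (node 3 merges into node 0) — and find the resistance seen between A (node 2) and B (node 0).
Reduce the network between node 2 (A) and node 0 (B) by series/parallel combination:
  Rp1 = R1 ‖ R3 (parallel, both between nodes 0 and 1) = 1/(1/120 + 1/5.6) = 5.35 Ω
  Rs1 = R2 + Rp1 (series, joined only at node 1) = 390 + 5.35 = 395.4 Ω
  Rp2 = R4 ‖ Rs1 (parallel, both between nodes 0 and 2) = 1/(1/91000 + 1/395.4) = 393.6 Ω
R_th = 393.6 Ω

Final answer: V_th = 0.5327 V, R_th = 393.6 Ω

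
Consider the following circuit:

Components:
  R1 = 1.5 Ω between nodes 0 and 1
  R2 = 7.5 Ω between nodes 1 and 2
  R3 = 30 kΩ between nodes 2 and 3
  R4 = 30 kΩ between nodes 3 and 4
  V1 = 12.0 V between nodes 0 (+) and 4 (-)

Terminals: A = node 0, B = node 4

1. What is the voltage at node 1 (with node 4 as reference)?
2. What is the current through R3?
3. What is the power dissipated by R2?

Nodal analysis, taking node 4 as the 0 V reference.
Source V1 fixes V_0 = 12 V.
KCL at each unknown node (sum of currents leaving = 0; resistances in Ω):
  Node 1: (V_1 - 12)/1.5 + (V_1 - V_2)/7.5 = 0
  Node 2: (V_2 - V_1)/7.5 + (V_2 - V_3)/30000 = 0
  Node 3: (V_3 - V_2)/30000 + (V_3 - 0)/30000 = 0
Collecting terms (coefficients in siemens):
  0.8·V_1 - 0.1333·V_2 = 8
  0.1334·V_2 - 0.1333·V_1 - 0.00003333·V_3 = 0
  0.00006667·V_3 - 0.00003333·V_2 = 0
Solving these 3 simultaneous equations (Gaussian elimination) gives:
  V_1 = 12 V, V_2 = 12 V, V_3 = 5.999 V
Part 1:
  Read off the nodal solution: V_1 = 12 V
Part 2:
  I_R3 = (V_2 - V_3)/R3 = (12 - 5.999)/30000 = 0.0002 A
  Magnitude: I_R3 = 0.0002 A
Part 3:
  I_R2 = (V_1 - V_2)/R2 = (12 - 12)/7.5 = 0.0002 A
  P_R2 = I_R2² × R2 = (0.0002)² × 7.5 = 0.0000002999 W

Final answers:
1. V_1 = 12 V
2. I_R3 = 0.0002 A
3. P_R2 = 2.999e-07 W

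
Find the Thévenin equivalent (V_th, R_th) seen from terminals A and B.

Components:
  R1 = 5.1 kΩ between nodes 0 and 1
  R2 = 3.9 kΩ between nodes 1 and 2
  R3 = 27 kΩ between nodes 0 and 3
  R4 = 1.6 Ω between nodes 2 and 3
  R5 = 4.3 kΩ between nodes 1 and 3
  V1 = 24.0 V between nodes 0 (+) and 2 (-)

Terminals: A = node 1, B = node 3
Step 1 — V_th is the open-circuit voltage V_A - V_B (nothing connected across the terminals).
Nodal analysis, taking node 2 as the 0 V reference.
Source V1 fixes V_0 = 24 V.
KCL at each unknown node (sum of currents leaving = 0; resistances in Ω):
  Node 1: (V_1 - 24)/5100 + (V_1 - 0)/3900 + (V_1 - V_3)/4300 = 0
  Node 3: (V_3 - 24)/27000 + (V_3 - 0)/1.6 + (V_3 - V_1)/4300 = 0
Collecting terms (coefficients in siemens):
  0.000685·V_1 - 0.0002326·V_3 = 0.004706
  0.6253·V_3 - 0.0002326·V_1 = 0.0008889
Determinant D = (0.000685)(0.6253) - (-0.0002326)(-0.0002326) = 0.0004283
V_1 = [(0.004706)(0.6253) - (-0.0002326)(0.0008889)]/D = 6.871 V
V_3 = [(0.000685)(0.0008889) - (0.004706)(-0.0002326)]/D = 0.003977 V
V_th = V_1 - V_3 = 6.871 - 0.003977 = 6.867 V
Step 2 — R_th: zero the source — replace V1 by a short circuit (node 2 merges into node 0) — and find the resistance seen between A (node 1) and B (node 3).
Reduce the network between node 1 (A) and node 3 (B) by series/parallel combination:
  Rp1 = R1 ‖ R2 (parallel, both between nodes 0 and 1) = 1/(1/5100 + 1/3900) = 2210 Ω
  Rp2 = R3 ‖ R4 (parallel, both between nodes 0 and 3) = 1/(1/27000 + 1/1.6) = 1.6 Ω
  Rs1 = Rp1 + Rp2 (series, joined only at node 0) = 2210 + 1.6 = 2212 Ω
  Rp3 = R5 ‖ Rs1 (parallel, both between nodes 1 and 3) = 1/(1/4300 + 1/2212) = 1460 Ω
R_th = 1.46 kΩ

Final answer: V_th = 6.867 V, R_th = 1.46 kΩ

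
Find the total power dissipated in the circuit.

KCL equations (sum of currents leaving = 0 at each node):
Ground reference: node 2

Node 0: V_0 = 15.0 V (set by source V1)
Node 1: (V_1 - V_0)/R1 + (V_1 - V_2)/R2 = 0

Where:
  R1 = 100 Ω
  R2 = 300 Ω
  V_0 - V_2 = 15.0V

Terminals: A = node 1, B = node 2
Nodal analysis, taking node 2 as the 0 V reference.
Source V1 fixes V_0 = 15 V.
KCL at each unknown node (sum of currents leaving = 0; resistances in Ω):
  Node 1: (V_1 - 15)/100 + (V_1 - 0)/300 = 0
Collecting terms: 0.01333 × V_1 = 0.15  =>  V_1 = 11.25 V
Power in each resistor, P = (ΔV)²/R:
  P_R1 = (15 - 11.25)²/100 = 0.1406 W
  P_R2 = (11.25 - 0)²/300 = 0.4219 W
P_total = P_R1 + P_R2 = 0.5625 W

Final answer: 0.5625 W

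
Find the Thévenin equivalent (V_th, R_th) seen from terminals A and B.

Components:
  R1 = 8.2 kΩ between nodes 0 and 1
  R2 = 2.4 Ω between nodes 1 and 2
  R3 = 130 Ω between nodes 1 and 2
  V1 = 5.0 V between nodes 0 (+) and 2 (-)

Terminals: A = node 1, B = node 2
Step 1 — V_th is the open-circuit voltage V_A - V_B (nothing connected across the terminals).
Nodal analysis, taking node 2 as the 0 V reference.
Source V1 fixes V_0 = 5 V.
KCL at each unknown node (sum of currents leaving = 0; resistances in Ω):
  Node 1: (V_1 - 5)/8200 + (V_1 - 0)/2.4 + (V_1 - 0)/130 = 0
Collecting terms: 0.4245 × V_1 = 0.0006098  =>  V_1 = 0.001436 V
V_th = V_1 - V_2 = 0.001436 - 0 = 0.001436 V
Step 2 — R_th: zero the source — replace V1 by a short circuit (node 2 merges into node 0) — and find the resistance seen between A (node 1) and B (node 0).
Reduce the network between node 1 (A) and node 0 (B) by series/parallel combination:
  Rp1 = R1 ‖ R2 ‖ R3 (parallel, all between nodes 0 and 1) = 1/(1/8200 + 1/2.4 + 1/130) = 2.356 Ω
R_th = 2.356 Ω

Final answer: V_th = 0.001436 V, R_th = 2.356 Ω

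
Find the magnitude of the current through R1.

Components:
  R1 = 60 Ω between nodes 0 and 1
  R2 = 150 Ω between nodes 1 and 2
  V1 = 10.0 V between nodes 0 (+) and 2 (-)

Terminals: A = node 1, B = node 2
Nodal analysis, taking node 2 as the 0 V reference.
Source V1 fixes V_0 = 10 V.
KCL at each unknown node (sum of currents leaving = 0; resistances in Ω):
  Node 1: (V_1 - 10)/60 + (V_1 - 0)/150 = 0
Collecting terms: 0.02333 × V_1 = 0.1667  =>  V_1 = 7.143 V
I_R1 = (V_0 - V_1)/R1 = (10 - 7.143)/60 = 0.04762 A
|I_R1| = 0.04762 A

Final answer: |I_R1| = 0.04762 A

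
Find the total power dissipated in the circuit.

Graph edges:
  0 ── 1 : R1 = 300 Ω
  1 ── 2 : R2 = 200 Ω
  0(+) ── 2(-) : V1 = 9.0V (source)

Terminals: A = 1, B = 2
Nodal analysis, taking node 2 as the 0 V reference.
Source V1 fixes V_0 = 9 V.
KCL at each unknown node (sum of currents leaving = 0; resistances in Ω):
  Node 1: (V_1 - 9)/300 + (V_1 - 0)/200 = 0
Collecting terms: 0.008333 × V_1 = 0.03  =>  V_1 = 3.6 V
Power in each resistor, P = (ΔV)²/R:
  P_R1 = (9 - 3.6)²/300 = 0.0972 W
  P_R2 = (3.6 - 0)²/200 = 0.0648 W
P_total = P_R1 + P_R2 = 0.162 W

Final answer: 0.162 W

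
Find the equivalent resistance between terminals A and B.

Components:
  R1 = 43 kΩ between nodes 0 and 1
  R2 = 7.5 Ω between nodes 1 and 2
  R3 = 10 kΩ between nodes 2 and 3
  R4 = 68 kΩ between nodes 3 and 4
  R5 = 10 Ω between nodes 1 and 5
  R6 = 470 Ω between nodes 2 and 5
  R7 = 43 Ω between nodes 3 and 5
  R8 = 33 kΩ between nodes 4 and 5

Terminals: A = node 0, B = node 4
The network is not a plain series/parallel combination. Inject a 1 A test current into terminal A (node 0) and return it from terminal B (node 4); then R_eq = V_A / (1 A).
Nodal analysis, taking node 4 as the 0 V reference.
Current source I_test pushes 1 A into node 0 and draws it out of node 4.
KCL at each unknown node (sum of currents leaving = 0; resistances in Ω):
  Node 0: (V_0 - V_1)/43000 - 1 = 0
  Node 1: (V_1 - V_0)/43000 + (V_1 - V_2)/7.5 + (V_1 - V_5)/10 = 0
  Node 2: (V_2 - V_1)/7.5 + (V_2 - V_3)/10000 + (V_2 - V_5)/470 = 0
  Node 3: (V_3 - V_2)/10000 + (V_3 - 0)/68000 + (V_3 - V_5)/43 = 0
  Node 5: (V_5 - V_1)/10 + (V_5 - V_2)/470 + (V_5 - V_3)/43 + (V_5 - 0)/33000 = 0
Collecting terms (coefficients in siemens):
  0.00002326·V_0 - 0.00002326·V_1 = 1
  0.2334·V_1 - 0.00002326·V_0 - 0.1333·V_2 - 0.1·V_5 = 0
  0.1356·V_2 - 0.1333·V_1 - 0.0001·V_3 - 0.002128·V_5 = 0
  0.02337·V_3 - 0.0001·V_2 - 0.02326·V_5 = 0
  0.1254·V_5 - 0.1·V_1 - 0.002128·V_2 - 0.02326·V_3 = 0
Solving these 5 simultaneous equations (Gaussian elimination) gives:
  V_0 = 65230 V, V_1 = 22230 V, V_2 = 22230 V, V_3 = 22210 V
  V_5 = 22220 V
R_eq = V_0 / 1 A = 65230 Ω = 65.23 kΩ

Final answer: 65.23 kΩ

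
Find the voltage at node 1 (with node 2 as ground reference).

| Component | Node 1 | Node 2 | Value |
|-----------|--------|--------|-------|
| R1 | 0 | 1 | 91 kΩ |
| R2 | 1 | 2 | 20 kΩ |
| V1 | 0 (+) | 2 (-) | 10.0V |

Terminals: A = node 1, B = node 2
Nodal analysis, taking node 2 as the 0 V reference.
Source V1 fixes V_0 = 10 V.
KCL at each unknown node (sum of currents leaving = 0; resistances in Ω):
  Node 1: (V_1 - 10)/91000 + (V_1 - 0)/20000 = 0
Collecting terms: 0.00006099 × V_1 = 0.0001099  =>  V_1 = 1.802 V
The requested potential is V_1 = 1.802 V.

Final answer: V_1 = 1.802 V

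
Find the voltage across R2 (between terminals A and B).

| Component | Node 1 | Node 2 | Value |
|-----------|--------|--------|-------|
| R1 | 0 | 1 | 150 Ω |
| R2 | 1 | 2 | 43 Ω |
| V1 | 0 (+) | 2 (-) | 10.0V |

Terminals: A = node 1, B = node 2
R1 and R2 are in series across V1 (node 0 → node 1 → node 2), and the output A–B is taken across R2, so this is a voltage divider.
Series current: I = V1/(R1 + R2) = 10/(150 + 43) = 10/193 = 0.05181 A
V_R2 = I × R2 = V1 × R2/(R1 + R2) = 10 × 43/193 = 2.228 V

Final answer: 2.228 V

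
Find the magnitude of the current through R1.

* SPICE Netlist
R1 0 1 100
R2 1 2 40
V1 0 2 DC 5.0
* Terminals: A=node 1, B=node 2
Nodal analysis, taking node 2 as the 0 V reference.
Source V1 fixes V_0 = 5 V.
KCL at each unknown node (sum of currents leaving = 0; resistances in Ω):
  Node 1: (V_1 - 5)/100 + (V_1 - 0)/40 = 0
Collecting terms: 0.035 × V_1 = 0.05  =>  V_1 = 1.429 V
I_R1 = (V_0 - V_1)/R1 = (5 - 1.429)/100 = 0.03571 A
|I_R1| = 0.03571 A

Final answer: |I_R1| = 0.03571 A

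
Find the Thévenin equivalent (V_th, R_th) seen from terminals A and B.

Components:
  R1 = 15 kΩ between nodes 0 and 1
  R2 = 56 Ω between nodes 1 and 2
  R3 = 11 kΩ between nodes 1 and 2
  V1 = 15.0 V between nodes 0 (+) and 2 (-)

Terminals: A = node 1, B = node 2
Step 1 — V_th is the open-circuit voltage V_A - V_B (nothing connected across the terminals).
Nodal analysis, taking node 2 as the 0 V reference.
Source V1 fixes V_0 = 15 V.
KCL at each unknown node (sum of currents leaving = 0; resistances in Ω):
  Node 1: (V_1 - 15)/15000 + (V_1 - 0)/56 + (V_1 - 0)/11000 = 0
Collecting terms: 0.01801 × V_1 = 0.001  =>  V_1 = 0.05551 V
V_th = V_1 - V_2 = 0.05551 - 0 = 0.05551 V
Step 2 — R_th: zero the source — replace V1 by a short circuit (node 2 merges into node 0) — and find the resistance seen between A (node 1) and B (node 0).
Reduce the network between node 1 (A) and node 0 (B) by series/parallel combination:
  Rp1 = R1 ‖ R2 ‖ R3 (parallel, all between nodes 0 and 1) = 1/(1/15000 + 1/56 + 1/11000) = 55.51 Ω
R_th = 55.51 Ω

Final answer: V_th = 0.05551 V, R_th = 55.51 Ω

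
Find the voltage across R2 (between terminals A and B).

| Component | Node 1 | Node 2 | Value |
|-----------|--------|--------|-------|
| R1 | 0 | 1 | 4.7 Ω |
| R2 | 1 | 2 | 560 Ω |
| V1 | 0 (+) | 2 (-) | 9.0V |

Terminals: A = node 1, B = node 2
R1 and R2 are in series across V1 (node 0 → node 1 → node 2), and the output A–B is taken across R2, so this is a voltage divider.
Series current: I = V1/(R1 + R2) = 9/(4.7 + 560) = 9/564.7 = 0.01594 A
V_R2 = I × R2 = V1 × R2/(R1 + R2) = 9 × 560/564.7 = 8.925 V

Final answer: 8.925 V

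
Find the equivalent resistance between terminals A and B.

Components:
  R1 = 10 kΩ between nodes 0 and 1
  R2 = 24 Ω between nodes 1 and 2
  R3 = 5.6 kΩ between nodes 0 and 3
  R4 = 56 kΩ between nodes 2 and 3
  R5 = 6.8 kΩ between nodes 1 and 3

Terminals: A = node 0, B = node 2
The network is not a plain series/parallel combination. Inject a 1 A test current into terminal A (node 0) and return it from terminal B (node 2); then R_eq = V_A / (1 A).
Nodal analysis, taking node 2 as the 0 V reference.
Current source I_test pushes 1 A into node 0 and draws it out of node 2.
KCL at each unknown node (sum of currents leaving = 0; resistances in Ω):
  Node 0: (V_0 - V_1)/10000 + (V_0 - V_3)/5600 - 1 = 0
  Node 1: (V_1 - V_0)/10000 + (V_1 - 0)/24 + (V_1 - V_3)/6800 = 0
  Node 3: (V_3 - V_0)/5600 + (V_3 - V_1)/6800 + (V_3 - 0)/56000 = 0
Collecting terms (coefficients in siemens):
  0.0002786·V_0 - 0.0001·V_1 - 0.0001786·V_3 = 1
  0.04191·V_1 - 0.0001·V_0 - 0.0001471·V_3 = 0
  0.0003435·V_3 - 0.0001786·V_0 - 0.0001471·V_1 = 0
Solving these 3 simultaneous equations (Gaussian elimination) gives:
  V_0 = 5406 V, V_1 = 22.79 V, V_3 = 2820 V
R_eq = V_0 / 1 A = 5406 Ω = 5.406 kΩ

Final answer: 5.406 kΩ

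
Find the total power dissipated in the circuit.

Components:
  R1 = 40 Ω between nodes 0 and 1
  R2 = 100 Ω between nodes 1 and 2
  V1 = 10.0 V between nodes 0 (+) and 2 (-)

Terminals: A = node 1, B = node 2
Nodal analysis, taking node 2 as the 0 V reference.
Source V1 fixes V_0 = 10 V.
KCL at each unknown node (sum of currents leaving = 0; resistances in Ω):
  Node 1: (V_1 - 10)/40 + (V_1 - 0)/100 = 0
Collecting terms: 0.035 × V_1 = 0.25  =>  V_1 = 7.143 V
Power in each resistor, P = (ΔV)²/R:
  P_R1 = (10 - 7.143)²/40 = 0.2041 W
  P_R2 = (7.143 - 0)²/100 = 0.5102 W
P_total = P_R1 + P_R2 = 0.7143 W

Final answer: 0.7143 W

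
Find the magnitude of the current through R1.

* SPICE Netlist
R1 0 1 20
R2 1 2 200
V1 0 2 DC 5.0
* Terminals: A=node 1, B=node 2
Nodal analysis, taking node 2 as the 0 V reference.
Source V1 fixes V_0 = 5 V.
KCL at each unknown node (sum of currents leaving = 0; resistances in Ω):
  Node 1: (V_1 - 5)/20 + (V_1 - 0)/200 = 0
Collecting terms: 0.055 × V_1 = 0.25  =>  V_1 = 4.545 V
I_R1 = (V_0 - V_1)/R1 = (5 - 4.545)/20 = 0.02273 A
|I_R1| = 0.02273 A

Final answer: |I_R1| = 0.02273 A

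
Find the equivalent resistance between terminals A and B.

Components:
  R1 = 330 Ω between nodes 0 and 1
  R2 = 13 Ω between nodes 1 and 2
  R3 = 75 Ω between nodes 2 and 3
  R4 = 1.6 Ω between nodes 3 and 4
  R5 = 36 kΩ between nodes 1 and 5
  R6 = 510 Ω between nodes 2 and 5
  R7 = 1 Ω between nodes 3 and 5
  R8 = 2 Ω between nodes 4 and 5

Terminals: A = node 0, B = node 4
The network is not a plain series/parallel combination. Inject a 1 A test current into terminal A (node 0) and return it from terminal B (node 4); then R_eq = V_A / (1 A).
Nodal analysis, taking node 4 as the 0 V reference.
Current source I_test pushes 1 A into node 0 and draws it out of node 4.
KCL at each unknown node (sum of currents leaving = 0; resistances in Ω):
  Node 0: (V_0 - V_1)/330 - 1 = 0
  Node 1: (V_1 - V_0)/330 + (V_1 - V_2)/13 + (V_1 - V_5)/36000 = 0
  Node 2: (V_2 - V_1)/13 + (V_2 - V_3)/75 + (V_2 - V_5)/510 = 0
  Node 3: (V_3 - V_2)/75 + (V_3 - 0)/1.6 + (V_3 - V_5)/1 = 0
  Node 5: (V_5 - V_1)/36000 + (V_5 - V_2)/510 + (V_5 - V_3)/1 + (V_5 - 0)/2 = 0
Collecting terms (coefficients in siemens):
  0.00303·V_0 - 0.00303·V_1 = 1
  0.07998·V_1 - 0.00303·V_0 - 0.07692·V_2 - 0.00002778·V_5 = 0
  0.09222·V_2 - 0.07692·V_1 - 0.01333·V_3 - 0.001961·V_5 = 0
  1.638·V_3 - 0.01333·V_2 - 1·V_5 = 0
  1.502·V_5 - 0.00002778·V_1 - 0.001961·V_2 - 1·V_3 = 0
Solving these 5 simultaneous equations (Gaussian elimination) gives:
  V_0 = 409.2 V, V_1 = 79.18 V, V_2 = 66.21 V, V_3 = 0.9981 V
  V_5 = 0.7524 V
R_eq = V_0 / 1 A = 409.2 Ω

Final answer: 409.2 Ω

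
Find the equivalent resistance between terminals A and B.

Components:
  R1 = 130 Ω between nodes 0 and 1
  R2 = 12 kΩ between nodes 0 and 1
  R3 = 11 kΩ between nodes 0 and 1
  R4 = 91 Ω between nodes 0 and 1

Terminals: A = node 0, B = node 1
Reduce the network between node 0 (A) and node 1 (B) by series/parallel combination:
  Rp1 = R1 ‖ R2 ‖ R3 ‖ R4 (parallel, all between nodes 0 and 1) = 1/(1/130 + 1/12000 + 1/11000 + 1/91) = 53.03 Ω
R_eq = 53.03 Ω

Final answer: 53.03 Ω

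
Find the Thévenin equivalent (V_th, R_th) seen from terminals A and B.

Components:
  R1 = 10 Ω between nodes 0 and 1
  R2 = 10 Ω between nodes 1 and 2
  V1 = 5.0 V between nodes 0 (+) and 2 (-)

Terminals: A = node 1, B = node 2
Step 1 — V_th is the open-circuit voltage V_A - V_B (nothing connected across the terminals).
Nodal analysis, taking node 2 as the 0 V reference.
Source V1 fixes V_0 = 5 V.
KCL at each unknown node (sum of currents leaving = 0; resistances in Ω):
  Node 1: (V_1 - 5)/10 + (V_1 - 0)/10 = 0
Collecting terms: 0.2 × V_1 = 0.5  =>  V_1 = 2.5 V
V_th = V_1 - V_2 = 2.5 - 0 = 2.5 V
Step 2 — R_th: zero the source — replace V1 by a short circuit (node 2 merges into node 0) — and find the resistance seen between A (node 1) and B (node 0).
Reduce the network between node 1 (A) and node 0 (B) by series/parallel combination:
  Rp1 = R1 ‖ R2 (parallel, both between nodes 0 and 1) = 1/(1/10 + 1/10) = 5 Ω
R_th = 5 Ω

Final answer: V_th = 2.5 V, R_th = 5 Ω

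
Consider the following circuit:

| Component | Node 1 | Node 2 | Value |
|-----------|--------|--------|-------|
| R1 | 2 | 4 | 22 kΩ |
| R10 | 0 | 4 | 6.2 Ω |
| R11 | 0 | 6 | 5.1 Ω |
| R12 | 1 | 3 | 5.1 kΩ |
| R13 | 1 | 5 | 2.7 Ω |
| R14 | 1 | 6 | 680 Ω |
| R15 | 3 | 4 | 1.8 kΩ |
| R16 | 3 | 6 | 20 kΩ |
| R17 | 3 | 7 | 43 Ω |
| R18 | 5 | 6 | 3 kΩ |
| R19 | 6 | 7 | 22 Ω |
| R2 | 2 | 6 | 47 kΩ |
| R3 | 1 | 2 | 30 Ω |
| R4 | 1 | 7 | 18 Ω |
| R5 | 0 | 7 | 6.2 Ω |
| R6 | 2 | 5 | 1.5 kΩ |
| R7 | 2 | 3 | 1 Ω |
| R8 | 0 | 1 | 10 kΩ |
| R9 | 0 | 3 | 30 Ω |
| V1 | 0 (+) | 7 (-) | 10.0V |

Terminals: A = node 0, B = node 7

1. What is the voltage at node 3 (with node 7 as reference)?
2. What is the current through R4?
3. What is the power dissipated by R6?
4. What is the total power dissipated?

Nodal analysis, taking node 7 as the 0 V reference.
Source V1 fixes V_0 = 10 V.
KCL at each unknown node (sum of currents leaving = 0; resistances in Ω):
  Node 1: (V_1 - V_2)/30 + (V_1 - 0)/18 + (V_1 - 10)/10000 + (V_1 - V_3)/5100 + (V_1 - V_5)/2.7 + (V_1 - V_6)/680 = 0
  Node 2: (V_2 - V_4)/22000 + (V_2 - V_6)/47000 + (V_2 - V_1)/30 + (V_2 - V_5)/1500 + (V_2 - V_3)/1 = 0
  Node 3: (V_3 - V_2)/1 + (V_3 - 10)/30 + (V_3 - V_1)/5100 + (V_3 - V_4)/1800 + (V_3 - V_6)/20000 + (V_3 - 0)/43 = 0
  Node 4: (V_4 - V_2)/22000 + (V_4 - 10)/6.2 + (V_4 - V_3)/1800 = 0
  Node 5: (V_5 - V_2)/1500 + (V_5 - V_1)/2.7 + (V_5 - V_6)/3000 = 0
  Node 6: (V_6 - V_2)/47000 + (V_6 - 10)/5.1 + (V_6 - V_1)/680 + (V_6 - V_3)/20000 + (V_6 - V_5)/3000 + (V_6 - 0)/22 = 0
Collecting terms (coefficients in siemens):
  0.461·V_1 - 0.03333·V_2 - 0.0001961·V_3 - 0.3704·V_5 - 0.001471·V_6 = 0.001
  1.034·V_2 - 0.03333·V_1 - 1·V_3 - 0.00004545·V_4 - 0.0006667·V_5 - 0.00002128·V_6 = 0
  1.057·V_3 - 0.0001961·V_1 - 1·V_2 - 0.0005556·V_4 - 0.00005·V_6 = 0.3333
  0.1619·V_4 - 0.00004545·V_2 - 0.0005556·V_3 = 1.613
  0.3714·V_5 - 0.3704·V_1 - 0.0006667·V_2 - 0.0003333·V_6 = 0
  0.2434·V_6 - 0.001471·V_1 - 0.00002128·V_2 - 0.00005·V_3 - 0.0003333·V_5 = 1.961
Solving these 6 simultaneous equations (Gaussian elimination) gives:
  V_1 = 1.785 V, V_2 = 4.33 V, V_3 = 4.416 V, V_4 = 9.979 V
  V_5 = 1.796 V, V_6 = 8.07 V
Part 1:
  Read off the nodal solution: V_3 = 4.416 V
Part 2:
  I_R4 = (V_1 - V_7)/R4 = (1.785 - 0)/18 = 0.09919 A
  Magnitude: I_R4 = 0.09919 A
Part 3:
  I_R6 = (V_2 - V_5)/R6 = (4.33 - 1.796)/1500 = 0.00169 A
  P_R6 = I_R6² × R6 = (0.00169)² × 1500 = 0.004283 W
Part 4:
  Power in each resistor, P = (ΔV)²/R:
    P_R1 = (4.33 - 9.979)²/22000 = 0.001451 W
    P_R2 = (4.33 - 8.07)²/47000 = 0.0002976 W
    P_R3 = (1.785 - 4.33)²/30 = 0.2159 W
    P_R4 = (1.785 - 0)²/18 = 0.1771 W
    P_R5 = (10 - 0)²/6.2 = 16.13 W
    P_R6 = (4.33 - 1.796)²/1500 = 0.004283 W
    P_R7 = (4.33 - 4.416)²/1 = 0.007427 W
    P_R8 = (10 - 1.785)²/10000 = 0.006748 W
    P_R9 = (10 - 4.416)²/30 = 1.039 W
    P_R10 = (10 - 9.979)²/6.2 = 0.00006947 W
    P_R11 = (10 - 8.07)²/5.1 = 0.7303 W
    P_R12 = (1.785 - 4.416)²/5100 = 0.001357 W
    P_R13 = (1.785 - 1.796)²/2.7 = 0.0000386 W
    P_R14 = (1.785 - 8.07)²/680 = 0.05809 W
    P_R15 = (4.416 - 9.979)²/1800 = 0.01719 W
    P_R16 = (4.416 - 8.07)²/20000 = 0.0006675 W
    P_R17 = (4.416 - 0)²/43 = 0.4536 W
    P_R18 = (1.796 - 8.07)²/3000 = 0.01312 W
    P_R19 = (8.07 - 0)²/22 = 2.96 W
  P_total = P_R1 + P_R2 + P_R3 + P_R4 + P_R5 + P_R6 + P_R7 + P_R8 + P_R9 + P_R10 + P_R11 + P_R12 + P_R13 + P_R14 + P_R15 + P_R16 + P_R17 + P_R18 + P_R19 = 21.82 W

Final answers:
1. V_3 = 4.416 V
2. I_R4 = 0.09919 A
3. P_R6 = 0.004283 W
4. P_total = 21.82 W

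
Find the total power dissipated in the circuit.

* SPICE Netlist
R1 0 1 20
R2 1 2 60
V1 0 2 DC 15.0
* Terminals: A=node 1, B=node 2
Nodal analysis, taking node 2 as the 0 V reference.
Source V1 fixes V_0 = 15 V.
KCL at each unknown node (sum of currents leaving = 0; resistances in Ω):
  Node 1: (V_1 - 15)/20 + (V_1 - 0)/60 = 0
Collecting terms: 0.06667 × V_1 = 0.75  =>  V_1 = 11.25 V
Power in each resistor, P = (ΔV)²/R:
  P_R1 = (15 - 11.25)²/20 = 0.7031 W
  P_R2 = (11.25 - 0)²/60 = 2.109 W
P_total = P_R1 + P_R2 = 2.812 W

Final answer: 2.812 W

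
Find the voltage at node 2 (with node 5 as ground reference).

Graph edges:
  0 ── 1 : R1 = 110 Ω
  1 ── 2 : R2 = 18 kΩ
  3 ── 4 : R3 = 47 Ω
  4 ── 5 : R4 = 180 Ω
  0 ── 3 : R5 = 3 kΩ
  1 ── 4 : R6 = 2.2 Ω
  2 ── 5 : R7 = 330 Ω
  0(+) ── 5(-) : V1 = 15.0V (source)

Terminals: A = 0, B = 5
Nodal analysis, taking node 5 as the 0 V reference.
Source V1 fixes V_0 = 15 V.
KCL at each unknown node (sum of currents leaving = 0; resistances in Ω):
  Node 1: (V_1 - 15)/110 + (V_1 - V_2)/18000 + (V_1 - V_4)/2.2 = 0
  Node 2: (V_2 - V_1)/18000 + (V_2 - 0)/330 = 0
  Node 3: (V_3 - V_4)/47 + (V_3 - 15)/3000 = 0
  Node 4: (V_4 - V_3)/47 + (V_4 - 0)/180 + (V_4 - V_1)/2.2 = 0
Collecting terms (coefficients in siemens):
  0.4637·V_1 - 0.00005556·V_2 - 0.4545·V_4 = 0.1364
  0.003086·V_2 - 0.00005556·V_1 = 0
  0.02161·V_3 - 0.02128·V_4 = 0.005
  0.4814·V_4 - 0.4545·V_1 - 0.02128·V_3 = 0
Solving these 4 simultaneous equations (Gaussian elimination) gives:
  V_1 = 9.444 V, V_2 = 0.17 V, V_3 = 9.421 V, V_4 = 9.334 V
The requested potential is V_2 = 0.17 V.

Final answer: V_2 = 0.17 V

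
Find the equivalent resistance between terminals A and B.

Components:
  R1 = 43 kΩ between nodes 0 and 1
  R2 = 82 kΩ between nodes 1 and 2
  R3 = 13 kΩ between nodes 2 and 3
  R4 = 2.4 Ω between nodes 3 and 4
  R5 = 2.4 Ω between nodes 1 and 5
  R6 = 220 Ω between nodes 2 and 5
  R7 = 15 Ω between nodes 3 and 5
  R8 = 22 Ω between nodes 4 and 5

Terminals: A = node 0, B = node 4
The network is not a plain series/parallel combination. Inject a 1 A test current into terminal A (node 0) and return it from terminal B (node 4); then R_eq = V_A / (1 A).
Nodal analysis, taking node 4 as the 0 V reference.
Current source I_test pushes 1 A into node 0 and draws it out of node 4.
KCL at each unknown node (sum of currents leaving = 0; resistances in Ω):
  Node 0: (V_0 - V_1)/43000 - 1 = 0
  Node 1: (V_1 - V_0)/43000 + (V_1 - V_2)/82000 + (V_1 - V_5)/2.4 = 0
  Node 2: (V_2 - V_1)/82000 + (V_2 - V_3)/13000 + (V_2 - V_5)/220 = 0
  Node 3: (V_3 - V_2)/13000 + (V_3 - 0)/2.4 + (V_3 - V_5)/15 = 0
  Node 5: (V_5 - V_1)/2.4 + (V_5 - V_2)/220 + (V_5 - V_3)/15 + (V_5 - 0)/22 = 0
Collecting terms (coefficients in siemens):
  0.00002326·V_0 - 0.00002326·V_1 = 1
  0.4167·V_1 - 0.00002326·V_0 - 0.0000122·V_2 - 0.4167·V_5 = 0
  0.004635·V_2 - 0.0000122·V_1 - 0.00007692·V_3 - 0.004545·V_5 = 0
  0.4834·V_3 - 0.00007692·V_2 - 0.06667·V_5 = 0
  0.5333·V_5 - 0.4167·V_1 - 0.004545·V_2 - 0.06667·V_3 = 0
Solving these 5 simultaneous equations (Gaussian elimination) gives:
  V_0 = 43010 V, V_1 = 12.11 V, V_2 = 9.578 V, V_3 = 1.341 V
  V_5 = 9.71 V
R_eq = V_0 / 1 A = 43010 Ω = 43.01 kΩ

Final answer: 43.01 kΩ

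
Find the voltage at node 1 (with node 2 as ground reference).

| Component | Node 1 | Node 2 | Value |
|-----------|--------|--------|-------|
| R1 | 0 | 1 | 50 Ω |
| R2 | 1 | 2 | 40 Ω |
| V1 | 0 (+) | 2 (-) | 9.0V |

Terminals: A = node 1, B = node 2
Nodal analysis, taking node 2 as the 0 V reference.
Source V1 fixes V_0 = 9 V.
KCL at each unknown node (sum of currents leaving = 0; resistances in Ω):
  Node 1: (V_1 - 9)/50 + (V_1 - 0)/40 = 0
Collecting terms: 0.045 × V_1 = 0.18  =>  V_1 = 4 V
The requested potential is V_1 = 4 V.

Final answer: V_1 = 4 V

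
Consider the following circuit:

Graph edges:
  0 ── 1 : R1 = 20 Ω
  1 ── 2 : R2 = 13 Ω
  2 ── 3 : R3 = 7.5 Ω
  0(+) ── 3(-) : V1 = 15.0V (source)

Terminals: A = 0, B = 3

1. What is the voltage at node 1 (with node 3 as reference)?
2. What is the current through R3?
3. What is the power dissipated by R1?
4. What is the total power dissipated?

Nodal analysis, taking node 3 as the 0 V reference.
Source V1 fixes V_0 = 15 V.
KCL at each unknown node (sum of currents leaving = 0; resistances in Ω):
  Node 1: (V_1 - 15)/20 + (V_1 - V_2)/13 = 0
  Node 2: (V_2 - V_1)/13 + (V_2 - 0)/7.5 = 0
Collecting terms (coefficients in siemens):
  0.1269·V_1 - 0.07692·V_2 = 0.75
  0.2103·V_2 - 0.07692·V_1 = 0
Determinant D = (0.1269)(0.2103) - (-0.07692)(-0.07692) = 0.02077
V_1 = [(0.75)(0.2103) - (-0.07692)(0)]/D = 7.593 V
V_2 = [(0.1269)(0) - (0.75)(-0.07692)]/D = 2.778 V
Part 1:
  Read off the nodal solution: V_1 = 7.593 V
Part 2:
  I_R3 = (V_2 - V_3)/R3 = (2.778 - 0)/7.5 = 0.3704 A
  Magnitude: I_R3 = 0.3704 A
Part 3:
  I_R1 = (V_0 - V_1)/R1 = (15 - 7.593)/20 = 0.3704 A
  P_R1 = I_R1² × R1 = (0.3704)² × 20 = 2.743 W
Part 4:
  Power in each resistor, P = (ΔV)²/R:
    P_R1 = (15 - 7.593)²/20 = 2.743 W
    P_R2 = (7.593 - 2.778)²/13 = 1.783 W
    P_R3 = (2.778 - 0)²/7.5 = 1.029 W
  P_total = P_R1 + P_R2 + P_R3 = 5.556 W

Final answers:
1. V_1 = 7.593 V
2. I_R3 = 0.3704 A
3. P_R1 = 2.743 W
4. P_total = 5.556 W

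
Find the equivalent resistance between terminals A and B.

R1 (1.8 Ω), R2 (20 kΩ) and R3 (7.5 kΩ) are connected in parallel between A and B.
Reduce the network between node 0 (A) and node 1 (B) by series/parallel combination:
  Rp1 = R1 ‖ R2 ‖ R3 (parallel, all between nodes 0 and 1) = 1/(1/1.8 + 1/20000 + 1/7500) = 1.799 Ω
R_eq = 1.799 Ω

Final answer: 1.799 Ω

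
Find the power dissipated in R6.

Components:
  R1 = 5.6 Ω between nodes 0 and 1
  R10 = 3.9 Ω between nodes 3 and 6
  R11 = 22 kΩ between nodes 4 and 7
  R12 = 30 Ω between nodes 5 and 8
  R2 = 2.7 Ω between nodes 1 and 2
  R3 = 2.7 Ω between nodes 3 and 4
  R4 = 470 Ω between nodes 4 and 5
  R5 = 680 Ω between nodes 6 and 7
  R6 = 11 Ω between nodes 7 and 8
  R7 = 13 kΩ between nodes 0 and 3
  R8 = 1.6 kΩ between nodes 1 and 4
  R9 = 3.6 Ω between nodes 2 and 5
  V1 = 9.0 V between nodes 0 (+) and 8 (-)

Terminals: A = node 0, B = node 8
Nodal analysis, taking node 8 as the 0 V reference.
Source V1 fixes V_0 = 9 V.
KCL at each unknown node (sum of currents leaving = 0; resistances in Ω):
  Node 1: (V_1 - 9)/5.6 + (V_1 - V_2)/2.7 + (V_1 - V_4)/1600 = 0
  Node 2: (V_2 - V_1)/2.7 + (V_2 - V_5)/3.6 = 0
  Node 3: (V_3 - V_4)/2.7 + (V_3 - 9)/13000 + (V_3 - V_6)/3.9 = 0
  Node 4: (V_4 - V_3)/2.7 + (V_4 - V_5)/470 + (V_4 - V_1)/1600 + (V_4 - V_7)/22000 = 0
  Node 5: (V_5 - V_4)/470 + (V_5 - V_2)/3.6 + (V_5 - 0)/30 = 0
  Node 6: (V_6 - V_7)/680 + (V_6 - V_3)/3.9 = 0
  Node 7: (V_7 - V_6)/680 + (V_7 - 0)/11 + (V_7 - V_4)/22000 = 0
Collecting terms (coefficients in siemens):
  0.5496·V_1 - 0.3704·V_2 - 0.000625·V_4 = 1.607
  0.6481·V_2 - 0.3704·V_1 - 0.2778·V_5 = 0
  0.6269·V_3 - 0.3704·V_4 - 0.2564·V_6 = 0.0006923
  0.3732·V_4 - 0.000625·V_1 - 0.3704·V_3 - 0.002128·V_5 - 0.00004545·V_7 = 0
  0.3132·V_5 - 0.2778·V_2 - 0.002128·V_4 = 0
  0.2579·V_6 - 0.2564·V_3 - 0.001471·V_7 = 0
  0.09243·V_7 - 0.00004545·V_4 - 0.001471·V_6 = 0
Solving these 7 simultaneous equations (Gaussian elimination) gives:
  V_1 = 7.77 V, V_2 = 7.183 V, V_3 = 4.434 V, V_4 = 4.45 V
  V_5 = 6.4 V, V_6 = 4.409 V, V_7 = 0.07234 V
I_R6 = (V_7 - V_8)/R6 = (0.07234 - 0)/11 = 0.006576 A
P_R6 = I_R6² × R6 = (0.006576)² × 11 = 0.0004757 W

Final answer: 0.0004757 W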